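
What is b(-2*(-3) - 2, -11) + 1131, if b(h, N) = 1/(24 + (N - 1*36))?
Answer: 26012/23 ≈ 1131.0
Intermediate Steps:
b(h, N) = 1/(-12 + N) (b(h, N) = 1/(24 + (N - 36)) = 1/(24 + (-36 + N)) = 1/(-12 + N))
b(-2*(-3) - 2, -11) + 1131 = 1/(-12 - 11) + 1131 = 1/(-23) + 1131 = -1/23 + 1131 = 26012/23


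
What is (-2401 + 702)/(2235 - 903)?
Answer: -1699/1332 ≈ -1.2755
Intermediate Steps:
(-2401 + 702)/(2235 - 903) = -1699/1332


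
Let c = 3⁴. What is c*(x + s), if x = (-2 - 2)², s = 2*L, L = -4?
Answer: 648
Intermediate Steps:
s = -8 (s = 2*(-4) = -8)
c = 81
x = 16 (x = (-4)² = 16)
c*(x + s) = 81*(16 - 8) = 81*8 = 648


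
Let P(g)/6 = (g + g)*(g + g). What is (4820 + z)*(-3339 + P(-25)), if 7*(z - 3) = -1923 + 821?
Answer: 380836599/7 ≈ 5.4405e+7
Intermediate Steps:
P(g) = 24*g² (P(g) = 6*((g + g)*(g + g)) = 6*((2*g)*(2*g)) = 6*(4*g²) = 24*g²)
z = -1081/7 (z = 3 + (-1923 + 821)/7 = 3 + (⅐)*(-1102) = 3 - 1102/7 = -1081/7 ≈ -154.43)
(4820 + z)*(-3339 + P(-25)) = (4820 - 1081/7)*(-3339 + 24*(-25)²) = 32659*(-3339 + 24*625)/7 = 32659*(-3339 + 15000)/7 = (32659/7)*11661 = 380836599/7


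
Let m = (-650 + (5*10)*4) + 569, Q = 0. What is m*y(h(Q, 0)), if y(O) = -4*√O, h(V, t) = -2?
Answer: -476*I*√2 ≈ -673.17*I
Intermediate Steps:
m = 119 (m = (-650 + 50*4) + 569 = (-650 + 200) + 569 = -450 + 569 = 119)
m*y(h(Q, 0)) = 119*(-4*I*√2) = -476*I*√2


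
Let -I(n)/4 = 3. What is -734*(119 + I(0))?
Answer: -78538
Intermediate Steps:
I(n) = -12 (I(n) = -4*3 = -12)
-734*(119 + I(0)) = -734*(119 - 12) = -734*107 = -78538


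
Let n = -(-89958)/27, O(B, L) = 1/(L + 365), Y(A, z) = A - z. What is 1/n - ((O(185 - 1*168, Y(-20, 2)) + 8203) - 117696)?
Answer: 1126157157715/10285198 ≈ 1.0949e+5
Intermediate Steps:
O(B, L) = 1/(365 + L)
n = 29986/9 (n = -(-89958)/27 = -282*(-319/27) = 29986/9 ≈ 3331.8)
1/n - ((O(185 - 1*168, Y(-20, 2)) + 8203) - 117696) = 1/(29986/9) - ((1/(365 + (-20 - 1*2)) + 8203) - 117696) = 9/29986 - ((1/(365 + (-20 - 2)) + 8203) - 117696) = 9/29986 - ((1/(365 - 22) + 8203) - 117696) = 9/29986 - ((1/343 + 8203) - 117696) = 9/29986 - (2813630/343 - 117696) = 9/29986 - 1*(-37556098/343) = 9/29986 + 37556098/343 = 1126157157715/10285198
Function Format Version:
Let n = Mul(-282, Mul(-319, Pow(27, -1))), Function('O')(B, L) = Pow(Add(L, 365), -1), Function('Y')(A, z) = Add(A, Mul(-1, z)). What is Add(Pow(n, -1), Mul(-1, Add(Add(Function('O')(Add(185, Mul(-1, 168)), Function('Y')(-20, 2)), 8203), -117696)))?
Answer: Rational(1126157157715, 10285198) ≈ 1.0949e+5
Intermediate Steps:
Function('O')(B, L) = Pow(Add(365, L), -1)
n = Rational(29986, 9) (n = Mul(-282, Mul(-319, Rational(1, 27))) = Mul(-282, Rational(-319, 27)) = Rational(29986, 9) ≈ 3331.8)
Add(Pow(n, -1), Mul(-1, Add(Add(Function('O')(Add(185, Mul(-1, 168)), Function('Y')(-20, 2)), 8203), -117696))) = Add(Pow(Rational(29986, 9), -1), Mul(-1, Add(Add(Pow(Add(365, Add(-20, Mul(-1, 2))), -1), 8203), -117696))) = Add(Rational(9, 29986), Mul(-1, Add(Add(Pow(Add(365, Add(-20, -2)), -1), 8203), -117696))) = Add(Rational(9, 29986), Mul(-1, Add(Add(Pow(Add(365, -22), -1), 8203), -117696))) = Add(Rational(9, 29986), Mul(-1, Add(Add(Pow(343, -1), 8203), -117696))) = Add(Rational(9, 29986), Mul(-1, Add(Add(Rational(1, 343), 8203), -117696))) = Add(Rational(9, 29986), Mul(-1, Add(Rational(2813630, 343), -117696))) = Add(Rational(9, 29986), Mul(-1, Rational(-37556098, 343))) = Add(Rational(9, 29986), Rational(37556098, 343)) = Rational(1126157157715, 10285198)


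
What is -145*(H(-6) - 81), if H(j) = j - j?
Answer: 11745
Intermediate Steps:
H(j) = 0
-145*(H(-6) - 81) = -145*(0 - 81) = -145*(-81) = 11745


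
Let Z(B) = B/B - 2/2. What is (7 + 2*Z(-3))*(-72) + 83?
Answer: -421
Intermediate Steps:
Z(B) = 0 (Z(B) = 1 - 2*1/2 = 1 - 1 = 0)
(7 + 2*Z(-3))*(-72) + 83 = (7 + 2*0)*(-72) + 83 = (7 + 0)*(-72) + 83 = 7*(-72) + 83 = -504 + 83 = -421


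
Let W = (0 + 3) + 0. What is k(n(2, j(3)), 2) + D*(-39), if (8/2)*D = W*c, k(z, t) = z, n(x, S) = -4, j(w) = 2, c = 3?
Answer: -367/4 ≈ -91.750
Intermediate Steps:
W = 3 (W = 3 + 0 = 3)
D = 9/4 (D = (3*3)/4 = (¼)*9 = 9/4 ≈ 2.2500)
k(n(2, j(3)), 2) + D*(-39) = -4 + (9/4)*(-39) = -4 - 351/4 = -367/4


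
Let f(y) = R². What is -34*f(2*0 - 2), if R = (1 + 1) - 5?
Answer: -306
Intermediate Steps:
R = -3 (R = 2 - 5 = -3)
f(y) = 9 (f(y) = (-3)² = 9)
-34*f(2*0 - 2) = -34*9 = -306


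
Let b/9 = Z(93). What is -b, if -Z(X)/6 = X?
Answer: 5022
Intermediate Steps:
Z(X) = -6*X
b = -5022 (b = 9*(-6*93) = 9*(-558) = -5022)
-b = -1*(-5022) = 5022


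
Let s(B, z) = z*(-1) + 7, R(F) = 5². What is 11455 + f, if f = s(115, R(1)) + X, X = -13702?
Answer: -2265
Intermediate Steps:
R(F) = 25
s(B, z) = 7 - z (s(B, z) = -z + 7 = 7 - z)
f = -13720 (f = (7 - 1*25) - 13702 = (7 - 25) - 13702 = -18 - 13702 = -13720)
11455 + f = 11455 - 13720 = -2265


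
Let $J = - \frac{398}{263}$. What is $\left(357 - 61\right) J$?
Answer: $- \frac{117808}{263} \approx -447.94$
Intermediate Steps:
$J = - \frac{398}{263}$ ($J = \left(-398\right) \frac{1}{263} = - \frac{398}{263} \approx -1.5133$)
$\left(357 - 61\right) J = \left(357 - 61\right) \left(- \frac{398}{263}\right) = 296 \left(- \frac{398}{263}\right) = - \frac{117808}{263}$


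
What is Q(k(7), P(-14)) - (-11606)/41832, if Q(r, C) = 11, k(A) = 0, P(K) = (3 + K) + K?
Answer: 33697/2988 ≈ 11.277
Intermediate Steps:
P(K) = 3 + 2*K
Q(k(7), P(-14)) - (-11606)/41832 = 11 - (-11606)/41832 = 11 - 1*(-829/2988) = 11 + 829/2988 = 33697/2988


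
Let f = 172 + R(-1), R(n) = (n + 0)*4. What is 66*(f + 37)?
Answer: 13530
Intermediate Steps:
R(n) = 4*n (R(n) = n*4 = 4*n)
f = 168 (f = 172 + 4*(-1) = 172 - 4 = 168)
66*(f + 37) = 66*(168 + 37) = 66*205 = 13530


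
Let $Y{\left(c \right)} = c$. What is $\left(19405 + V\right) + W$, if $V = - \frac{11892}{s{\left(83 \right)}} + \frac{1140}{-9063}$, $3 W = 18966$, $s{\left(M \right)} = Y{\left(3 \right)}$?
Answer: $\frac{3460297}{159} \approx 21763.0$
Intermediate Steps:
$s{\left(M \right)} = 3$
$W = 6322$ ($W = \frac{1}{3} \cdot 18966 = 6322$)
$V = - \frac{630296}{159}$ ($V = - \frac{11892}{3} + \frac{1140}{-9063} = \left(-11892\right) \frac{1}{3} + 1140 \left(- \frac{1}{9063}\right) = -3964 - \frac{20}{159} = - \frac{630296}{159} \approx -3964.1$)
$\left(19405 + V\right) + W = \left(19405 - \frac{630296}{159}\right) + 6322 = \frac{2455099}{159} + 6322 = \frac{3460297}{159}$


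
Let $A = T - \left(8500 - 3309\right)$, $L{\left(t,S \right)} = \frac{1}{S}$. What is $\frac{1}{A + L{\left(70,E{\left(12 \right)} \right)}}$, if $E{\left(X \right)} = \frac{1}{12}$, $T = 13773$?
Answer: $\frac{1}{8594} \approx 0.00011636$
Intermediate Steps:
$E{\left(X \right)} = \frac{1}{12}$
$A = 8582$ ($A = 13773 - \left(8500 - 3309\right) = 13773 - 5191 = 8582$)
$\frac{1}{A + L{\left(70,E{\left(12 \right)} \right)}} = \frac{1}{8582 + \frac{1}{\frac{1}{12}}} = \frac{1}{8582 + 12} = \frac{1}{8594}$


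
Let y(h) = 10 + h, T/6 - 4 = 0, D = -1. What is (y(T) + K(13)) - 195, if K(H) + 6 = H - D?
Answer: -153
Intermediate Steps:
T = 24 (T = 24 + 6*0 = 24 + 0 = 24)
K(H) = -5 + H (K(H) = -6 + (H - 1*(-1)) = -6 + (H + 1) = -6 + (1 + H) = -5 + H)
(y(T) + K(13)) - 195 = ((10 + 24) + (-5 + 13)) - 195 = (34 + 8) - 195 = 42 - 195 = -153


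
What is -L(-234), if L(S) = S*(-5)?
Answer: -1170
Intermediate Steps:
L(S) = -5*S
-L(-234) = -(-5)*(-234) = -1*1170 = -1170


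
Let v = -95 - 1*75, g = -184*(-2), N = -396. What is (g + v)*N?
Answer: -78408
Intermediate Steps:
g = 368
v = -170 (v = -95 - 75 = -170)
(g + v)*N = (368 - 170)*(-396) = 198*(-396) = -78408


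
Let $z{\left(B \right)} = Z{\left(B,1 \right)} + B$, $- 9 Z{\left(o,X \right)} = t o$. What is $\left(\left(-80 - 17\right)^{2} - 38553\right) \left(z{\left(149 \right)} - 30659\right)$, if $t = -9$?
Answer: $884840984$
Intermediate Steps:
$Z{\left(o,X \right)} = o$ ($Z{\left(o,X \right)} = - \frac{\left(-9\right) o}{9} = o$)
$z{\left(B \right)} = 2 B$ ($z{\left(B \right)} = B + B = 2 B$)
$\left(\left(-80 - 17\right)^{2} - 38553\right) \left(z{\left(149 \right)} - 30659\right) = \left(\left(-80 - 17\right)^{2} - 38553\right) \left(2 \cdot 149 - 30659\right) = \left(\left(-97\right)^{2} - 38553\right) \left(298 - 30659\right) = \left(9409 - 38553\right) \left(-30361\right) = \left(-29144\right) \left(-30361\right) = 884840984$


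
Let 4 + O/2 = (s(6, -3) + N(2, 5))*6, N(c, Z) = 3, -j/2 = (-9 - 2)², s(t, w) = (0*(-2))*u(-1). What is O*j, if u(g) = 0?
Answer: -6776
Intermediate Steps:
s(t, w) = 0 (s(t, w) = (0*(-2))*0 = 0*0 = 0)
j = -242 (j = -2*(-9 - 2)² = -2*(-11)² = -2*121 = -242)
O = 28 (O = -8 + 2*((0 + 3)*6) = -8 + 2*(3*6) = -8 + 2*18 = -8 + 36 = 28)
O*j = 28*(-242) = -6776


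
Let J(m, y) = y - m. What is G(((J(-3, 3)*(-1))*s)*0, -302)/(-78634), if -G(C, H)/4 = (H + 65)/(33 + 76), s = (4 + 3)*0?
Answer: -474/4285553 ≈ -0.00011060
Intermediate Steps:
s = 0 (s = 7*0 = 0)
G(C, H) = -260/109 - 4*H/109 (G(C, H) = -4*(H + 65)/(33 + 76) = -4*(65 + H)/109 = -4*(65/109 + H/109) = -260/109 - 4*H/109)
G(((J(-3, 3)*(-1))*s)*0, -302)/(-78634) = (-260/109 - 4/109*(-302))/(-78634) = (-260/109 + 1208/109)*(-1/78634) = (948/109)*(-1/78634) = -474/4285553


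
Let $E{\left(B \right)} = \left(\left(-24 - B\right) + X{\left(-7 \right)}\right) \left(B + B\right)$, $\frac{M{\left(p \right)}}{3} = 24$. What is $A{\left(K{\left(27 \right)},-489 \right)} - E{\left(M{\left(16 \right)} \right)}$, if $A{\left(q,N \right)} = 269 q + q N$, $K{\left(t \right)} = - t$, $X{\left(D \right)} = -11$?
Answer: $21348$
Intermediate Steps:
$M{\left(p \right)} = 72$ ($M{\left(p \right)} = 3 \cdot 24 = 72$)
$E{\left(B \right)} = 2 B \left(-35 - B\right)$ ($E{\left(B \right)} = \left(\left(-24 - B\right) - 11\right) \left(B + B\right) = \left(-35 - B\right) 2 B = 2 B \left(-35 - B\right)$)
$A{\left(q,N \right)} = 269 q + N q$
$A{\left(K{\left(27 \right)},-489 \right)} - E{\left(M{\left(16 \right)} \right)} = \left(-1\right) 27 \left(269 - 489\right) - \left(-2\right) 72 \left(35 + 72\right) = \left(-27\right) \left(-220\right) - \left(-2\right) 72 \cdot 107 = 5940 - -15408 = 5940 + 15408 = 21348$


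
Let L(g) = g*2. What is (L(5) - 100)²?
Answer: 8100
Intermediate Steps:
L(g) = 2*g
(L(5) - 100)² = (2*5 - 100)² = (10 - 100)² = (-90)² = 8100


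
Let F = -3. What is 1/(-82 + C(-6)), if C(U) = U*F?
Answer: -1/64 ≈ -0.015625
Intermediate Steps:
C(U) = -3*U (C(U) = U*(-3) = -3*U)
1/(-82 + C(-6)) = 1/(-82 - 3*(-6)) = 1/(-82 + 18) = 1/(-64) = -1/64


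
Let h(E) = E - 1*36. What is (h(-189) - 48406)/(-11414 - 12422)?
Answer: 48631/23836 ≈ 2.0402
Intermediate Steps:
h(E) = -36 + E (h(E) = E - 36 = -36 + E)
(h(-189) - 48406)/(-11414 - 12422) = ((-36 - 189) - 48406)/(-11414 - 12422) = (-225 - 48406)/(-23836) = -48631*(-1/23836) = 48631/23836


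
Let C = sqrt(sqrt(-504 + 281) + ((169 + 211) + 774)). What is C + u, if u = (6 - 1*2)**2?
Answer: 16 + sqrt(1154 + I*sqrt(223)) ≈ 49.971 + 0.21979*I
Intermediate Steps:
C = sqrt(1154 + I*sqrt(223)) (C = sqrt(sqrt(-223) + (380 + 774)) = sqrt(I*sqrt(223) + 1154) = sqrt(1154 + I*sqrt(223)) ≈ 33.971 + 0.2198*I)
u = 16 (u = (6 - 2)**2 = 4**2 = 16)
C + u = sqrt(1154 + I*sqrt(223)) + 16 = 16 + sqrt(1154 + I*sqrt(223))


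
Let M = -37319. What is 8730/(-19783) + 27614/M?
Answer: -872082632/738281777 ≈ -1.1812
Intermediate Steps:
8730/(-19783) + 27614/M = 8730/(-19783) + 27614/(-37319) = 8730*(-1/19783) + 27614*(-1/37319) = -8730/19783 - 27614/37319 = -872082632/738281777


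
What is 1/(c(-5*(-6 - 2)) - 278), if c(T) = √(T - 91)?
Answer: -278/77335 - I*√51/77335 ≈ -0.0035947 - 9.2344e-5*I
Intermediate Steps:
c(T) = √(-91 + T)
1/(c(-5*(-6 - 2)) - 278) = 1/(√(-91 - 5*(-6 - 2)) - 278) = 1/(√(-91 - 5*(-8)) - 278) = 1/(√(-91 + 40) - 278) = 1/(√(-51) - 278) = 1/(I*√51 - 278) = 1/(-278 + I*√51)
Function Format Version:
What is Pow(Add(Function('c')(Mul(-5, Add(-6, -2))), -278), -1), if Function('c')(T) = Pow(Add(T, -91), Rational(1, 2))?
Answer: Add(Rational(-278, 77335), Mul(Rational(-1, 77335), I, Pow(51, Rational(1, 2)))) ≈ Add(-0.0035947, Mul(-9.2344e-5, I))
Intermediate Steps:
Function('c')(T) = Pow(Add(-91, T), Rational(1, 2))
Pow(Add(Function('c')(Mul(-5, Add(-6, -2))), -278), -1) = Pow(Add(Pow(Add(-91, Mul(-5, Add(-6, -2))), Rational(1, 2)), -278), -1) = Pow(Add(Pow(Add(-91, Mul(-5, -8)), Rational(1, 2)), -278), -1) = Pow(Add(Pow(Add(-91, 40), Rational(1, 2)), -278), -1) = Pow(Add(Pow(-51, Rational(1, 2)), -278), -1) = Pow(Add(Mul(I, Pow(51, Rational(1, 2))), -278), -1) = Pow(Add(-278, Mul(I, Pow(51, Rational(1, 2)))), -1)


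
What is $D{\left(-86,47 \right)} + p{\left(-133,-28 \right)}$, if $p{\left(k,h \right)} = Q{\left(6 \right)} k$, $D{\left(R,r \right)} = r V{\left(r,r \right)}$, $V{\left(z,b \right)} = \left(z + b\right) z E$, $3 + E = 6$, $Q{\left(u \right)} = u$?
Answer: $622140$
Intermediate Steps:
$E = 3$ ($E = -3 + 6 = 3$)
$V{\left(z,b \right)} = 3 z \left(b + z\right)$ ($V{\left(z,b \right)} = \left(z + b\right) z 3 = \left(b + z\right) z 3 = z \left(b + z\right) 3 = 3 z \left(b + z\right)$)
$D{\left(R,r \right)} = 6 r^{3}$ ($D{\left(R,r \right)} = r 3 r \left(r + r\right) = r 3 r 2 r = r 6 r^{2} = 6 r^{3}$)
$p{\left(k,h \right)} = 6 k$
$D{\left(-86,47 \right)} + p{\left(-133,-28 \right)} = 6 \cdot 47^{3} + 6 \left(-133\right) = 6 \cdot 103823 - 798 = 622938 - 798 = 622140$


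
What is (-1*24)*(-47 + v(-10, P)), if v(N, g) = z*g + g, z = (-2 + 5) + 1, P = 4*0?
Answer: 1128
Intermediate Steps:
P = 0
z = 4 (z = 3 + 1 = 4)
v(N, g) = 5*g (v(N, g) = 4*g + g = 5*g)
(-1*24)*(-47 + v(-10, P)) = (-1*24)*(-47 + 5*0) = -24*(-47 + 0) = -24*(-47) = 1128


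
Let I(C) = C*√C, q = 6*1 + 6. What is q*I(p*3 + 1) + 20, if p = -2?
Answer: 20 - 60*I*√5 ≈ 20.0 - 134.16*I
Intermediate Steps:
q = 12 (q = 6 + 6 = 12)
I(C) = C^(3/2)
q*I(p*3 + 1) + 20 = 12*(-2*3 + 1)^(3/2) + 20 = 12*(-6 + 1)^(3/2) + 20 = 12*(-5)^(3/2) + 20 = 12*(-5*I*√5) + 20 = -60*I*√5 + 20 = 20 - 60*I*√5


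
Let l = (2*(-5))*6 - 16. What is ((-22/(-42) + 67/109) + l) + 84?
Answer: 20918/2289 ≈ 9.1385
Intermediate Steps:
l = -76 (l = -10*6 - 16 = -60 - 16 = -76)
((-22/(-42) + 67/109) + l) + 84 = ((-22/(-42) + 67/109) - 76) + 84 = ((-22*(-1/42) + 67*(1/109)) - 76) + 84 = ((11/21 + 67/109) - 76) + 84 = (2606/2289 - 76) + 84 = -171358/2289 + 84 = 20918/2289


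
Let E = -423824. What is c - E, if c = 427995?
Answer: 851819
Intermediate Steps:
c - E = 427995 - 1*(-423824) = 427995 + 423824 = 851819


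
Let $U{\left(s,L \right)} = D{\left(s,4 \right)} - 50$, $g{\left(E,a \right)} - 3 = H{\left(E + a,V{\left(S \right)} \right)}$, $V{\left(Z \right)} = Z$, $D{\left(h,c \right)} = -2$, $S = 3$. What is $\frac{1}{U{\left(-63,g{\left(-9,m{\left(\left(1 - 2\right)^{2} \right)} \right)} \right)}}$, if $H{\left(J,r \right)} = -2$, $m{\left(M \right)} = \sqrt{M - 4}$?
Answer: $- \frac{1}{52} \approx -0.019231$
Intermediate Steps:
$m{\left(M \right)} = \sqrt{-4 + M}$
$g{\left(E,a \right)} = 1$ ($g{\left(E,a \right)} = 3 - 2 = 1$)
$U{\left(s,L \right)} = -52$ ($U{\left(s,L \right)} = -2 - 50 = -52$)
$\frac{1}{U{\left(-63,g{\left(-9,m{\left(\left(1 - 2\right)^{2} \right)} \right)} \right)}} = \frac{1}{-52} = - \frac{1}{52}$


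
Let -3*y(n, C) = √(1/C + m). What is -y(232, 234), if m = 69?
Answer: √419822/234 ≈ 2.7690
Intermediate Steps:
y(n, C) = -√(69 + 1/C)/3 (y(n, C) = -√(1/C + 69)/3 = -√(69 + 1/C)/3)
-y(232, 234) = -(-1)*√(69 + 1/234)/3 = -(-1)*√(16147/234)/3 = -(-1)*√419822/78/3 = -(-1)*√419822/234 = √419822/234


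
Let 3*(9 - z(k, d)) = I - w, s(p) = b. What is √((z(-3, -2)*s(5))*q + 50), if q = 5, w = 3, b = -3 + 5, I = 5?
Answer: 20*√3/3 ≈ 11.547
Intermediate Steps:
b = 2
s(p) = 2
z(k, d) = 25/3 (z(k, d) = 9 - (5 - 1*3)/3 = 9 - (5 - 3)/3 = 9 - ⅓*2 = 9 - ⅔ = 25/3)
√((z(-3, -2)*s(5))*q + 50) = √(((25/3)*2)*5 + 50) = √((50/3)*5 + 50) = √(250/3 + 50) = √(400/3) = 20*√3/3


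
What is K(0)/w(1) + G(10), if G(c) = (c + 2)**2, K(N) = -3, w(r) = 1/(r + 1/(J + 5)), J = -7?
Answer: 285/2 ≈ 142.50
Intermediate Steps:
w(r) = 1/(-1/2 + r) (w(r) = 1/(r + 1/(-7 + 5)) = 1/(r + 1/(-2)) = 1/(r - 1/2) = 1/(-1/2 + r))
G(c) = (2 + c)**2
K(0)/w(1) + G(10) = -3/(2/(-1 + 2*1)) + (2 + 10)**2 = -3/(2/(-1 + 2)) + 12**2 = -3/(2/1) + 144 = -3/(2*1) + 144 = -3/2 + 144 = 285/2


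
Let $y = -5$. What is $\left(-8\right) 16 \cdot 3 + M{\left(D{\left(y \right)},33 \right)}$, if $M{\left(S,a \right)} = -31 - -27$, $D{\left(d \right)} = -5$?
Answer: $-388$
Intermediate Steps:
$M{\left(S,a \right)} = -4$ ($M{\left(S,a \right)} = -31 + 27 = -4$)
$\left(-8\right) 16 \cdot 3 + M{\left(D{\left(y \right)},33 \right)} = \left(-8\right) 16 \cdot 3 - 4 = \left(-128\right) 3 - 4 = -384 - 4 = -388$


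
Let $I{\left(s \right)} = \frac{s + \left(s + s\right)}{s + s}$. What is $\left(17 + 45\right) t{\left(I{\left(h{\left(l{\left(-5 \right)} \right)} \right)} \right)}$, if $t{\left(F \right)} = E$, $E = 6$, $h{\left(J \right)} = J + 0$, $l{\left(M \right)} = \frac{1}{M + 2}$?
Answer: $372$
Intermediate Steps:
$l{\left(M \right)} = \frac{1}{2 + M}$
$h{\left(J \right)} = J$
$I{\left(s \right)} = \frac{3}{2}$ ($I{\left(s \right)} = \frac{s + 2 s}{2 s} = 3 s \frac{1}{2 s} = \frac{3}{2}$)
$t{\left(F \right)} = 6$
$\left(17 + 45\right) t{\left(I{\left(h{\left(l{\left(-5 \right)} \right)} \right)} \right)} = \left(17 + 45\right) 6 = 62 \cdot 6 = 372$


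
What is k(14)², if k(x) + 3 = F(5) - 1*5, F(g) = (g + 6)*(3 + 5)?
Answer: 6400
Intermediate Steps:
F(g) = 48 + 8*g (F(g) = (6 + g)*8 = 48 + 8*g)
k(x) = 80 (k(x) = -3 + ((48 + 8*5) - 1*5) = -3 + ((48 + 40) - 5) = -3 + (88 - 5) = -3 + 83 = 80)
k(14)² = 80² = 6400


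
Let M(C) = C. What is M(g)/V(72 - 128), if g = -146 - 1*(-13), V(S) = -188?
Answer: 133/188 ≈ 0.70745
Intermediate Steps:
g = -133 (g = -146 + 13 = -133)
M(g)/V(72 - 128) = -133/(-188) = -133*(-1/188) = 133/188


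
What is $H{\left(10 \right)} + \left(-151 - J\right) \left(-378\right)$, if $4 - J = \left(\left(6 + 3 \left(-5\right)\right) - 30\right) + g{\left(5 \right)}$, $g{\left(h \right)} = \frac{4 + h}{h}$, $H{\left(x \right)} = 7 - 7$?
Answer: $\frac{363258}{5} \approx 72652.0$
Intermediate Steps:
$H{\left(x \right)} = 0$
$g{\left(h \right)} = \frac{4 + h}{h}$
$J = \frac{206}{5}$ ($J = 4 - \left(\left(\left(6 + 3 \left(-5\right)\right) - 30\right) + \frac{4 + 5}{5}\right) = 4 - \left(\left(\left(6 - 15\right) - 30\right) + \frac{1}{5} \cdot 9\right) = 4 - \left(\left(-9 - 30\right) + \frac{9}{5}\right) = 4 - \left(-39 + \frac{9}{5}\right) = 4 - - \frac{186}{5} = 4 + \frac{186}{5} = \frac{206}{5} \approx 41.2$)
$H{\left(10 \right)} + \left(-151 - J\right) \left(-378\right) = 0 + \left(-151 - \frac{206}{5}\right) \left(-378\right) = 0 - - \frac{363258}{5} = 0 + \frac{363258}{5} = \frac{363258}{5}$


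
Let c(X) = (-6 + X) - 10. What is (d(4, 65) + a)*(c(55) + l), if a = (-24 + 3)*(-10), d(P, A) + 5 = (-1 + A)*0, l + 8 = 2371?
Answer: 492410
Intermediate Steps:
l = 2363 (l = -8 + 2371 = 2363)
c(X) = -16 + X
d(P, A) = -5 (d(P, A) = -5 + (-1 + A)*0 = -5 + 0 = -5)
a = 210 (a = -21*(-10) = 210)
(d(4, 65) + a)*(c(55) + l) = (-5 + 210)*((-16 + 55) + 2363) = 205*(39 + 2363) = 205*2402 = 492410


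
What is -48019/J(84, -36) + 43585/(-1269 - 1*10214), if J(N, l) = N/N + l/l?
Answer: -551489347/22966 ≈ -24013.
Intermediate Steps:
J(N, l) = 2 (J(N, l) = 1 + 1 = 2)
-48019/J(84, -36) + 43585/(-1269 - 1*10214) = -48019/2 + 43585/(-1269 - 1*10214) = -48019*1/2 + 43585/(-1269 - 10214) = -48019/2 + 43585/(-11483) = -48019/2 + 43585*(-1/11483) = -48019/2 - 43585/11483 = -551489347/22966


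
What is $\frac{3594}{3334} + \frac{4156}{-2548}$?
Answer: $- \frac{587324}{1061879} \approx -0.5531$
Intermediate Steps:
$\frac{3594}{3334} + \frac{4156}{-2548} = 3594 \cdot \frac{1}{3334} + 4156 \left(- \frac{1}{2548}\right) = \frac{1797}{1667} - \frac{1039}{637} = - \frac{587324}{1061879}$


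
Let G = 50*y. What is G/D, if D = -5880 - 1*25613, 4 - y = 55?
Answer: 2550/31493 ≈ 0.080970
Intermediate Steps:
y = -51 (y = 4 - 1*55 = 4 - 55 = -51)
D = -31493 (D = -5880 - 25613 = -31493)
G = -2550 (G = 50*(-51) = -2550)
G/D = -2550/(-31493) = -2550*(-1/31493) = 2550/31493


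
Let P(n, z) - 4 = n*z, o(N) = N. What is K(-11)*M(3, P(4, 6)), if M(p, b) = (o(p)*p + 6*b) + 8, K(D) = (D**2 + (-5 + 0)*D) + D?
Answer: 30525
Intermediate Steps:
P(n, z) = 4 + n*z
K(D) = D**2 - 4*D (K(D) = (D**2 - 5*D) + D = D**2 - 4*D)
M(p, b) = 8 + p**2 + 6*b (M(p, b) = (p*p + 6*b) + 8 = (p**2 + 6*b) + 8 = 8 + p**2 + 6*b)
K(-11)*M(3, P(4, 6)) = (-11*(-4 - 11))*(8 + 3**2 + 6*(4 + 4*6)) = (-11*(-15))*(8 + 9 + 6*(4 + 24)) = 165*(8 + 9 + 6*28) = 165*(8 + 9 + 168) = 165*185 = 30525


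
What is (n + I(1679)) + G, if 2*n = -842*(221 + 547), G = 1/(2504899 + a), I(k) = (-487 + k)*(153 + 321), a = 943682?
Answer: 833453056081/3448581 ≈ 2.4168e+5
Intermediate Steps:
I(k) = -230838 + 474*k (I(k) = (-487 + k)*474 = -230838 + 474*k)
G = 1/3448581 (G = 1/(2504899 + 943682) = 1/3448581 ≈ 2.8997e-7)
n = -323328 (n = (-842*(221 + 547))/2 = (-842*768)/2 = (1/2)*(-646656) = -323328)
(n + I(1679)) + G = (-323328 + (-230838 + 474*1679)) + 1/3448581 = (-323328 + (-230838 + 795846)) + 1/3448581 = (-323328 + 565008) + 1/3448581 = 241680 + 1/3448581 = 833453056081/3448581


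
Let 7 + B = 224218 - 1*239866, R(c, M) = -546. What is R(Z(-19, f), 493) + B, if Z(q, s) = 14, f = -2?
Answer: -16201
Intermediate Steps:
B = -15655 (B = -7 + (224218 - 1*239866) = -7 + (224218 - 239866) = -7 - 15648 = -15655)
R(Z(-19, f), 493) + B = -546 - 15655 = -16201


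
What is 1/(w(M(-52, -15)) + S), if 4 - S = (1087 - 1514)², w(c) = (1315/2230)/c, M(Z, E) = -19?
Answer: -8474/1545022313 ≈ -5.4847e-6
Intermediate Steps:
w(c) = 263/(446*c) (w(c) = (1315*(1/2230))/c = 263/(446*c))
S = -182325 (S = 4 - (1087 - 1514)² = 4 - 1*(-427)² = 4 - 1*182329 = 4 - 182329 = -182325)
1/(w(M(-52, -15)) + S) = 1/((263/446)/(-19) - 182325) = 1/((263/446)*(-1/19) - 182325) = 1/(-263/8474 - 182325) = 1/(-1545022313/8474) = -8474/1545022313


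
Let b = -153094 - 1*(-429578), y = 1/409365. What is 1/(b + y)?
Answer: 409365/113182872661 ≈ 3.6168e-6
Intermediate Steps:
y = 1/409365 ≈ 2.4428e-6
b = 276484 (b = -153094 + 429578 = 276484)
1/(b + y) = 1/(276484 + 1/409365) = 1/(113182872661/409365) = 409365/113182872661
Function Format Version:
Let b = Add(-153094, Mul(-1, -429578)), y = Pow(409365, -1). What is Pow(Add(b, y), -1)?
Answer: Rational(409365, 113182872661) ≈ 3.6168e-6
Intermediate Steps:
y = Rational(1, 409365) ≈ 2.4428e-6
b = 276484 (b = Add(-153094, 429578) = 276484)
Pow(Add(b, y), -1) = Pow(Add(276484, Rational(1, 409365)), -1) = Pow(Rational(113182872661, 409365), -1) = Rational(409365, 113182872661)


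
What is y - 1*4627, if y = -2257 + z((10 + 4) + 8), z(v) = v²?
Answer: -6400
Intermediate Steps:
y = -1773 (y = -2257 + ((10 + 4) + 8)² = -2257 + (14 + 8)² = -2257 + 22² = -2257 + 484 = -1773)
y - 1*4627 = -1773 - 1*4627 = -1773 - 4627 = -6400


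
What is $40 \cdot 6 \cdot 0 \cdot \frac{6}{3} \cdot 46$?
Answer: $0$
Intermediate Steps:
$40 \cdot 6 \cdot 0 \cdot \frac{6}{3} \cdot 46 = 40 \cdot 0 \cdot 6 \cdot \frac{1}{3} \cdot 46 = 40 \cdot 0 \cdot 2 \cdot 46 = 40 \cdot 0 \cdot 46 = 0 \cdot 46 = 0$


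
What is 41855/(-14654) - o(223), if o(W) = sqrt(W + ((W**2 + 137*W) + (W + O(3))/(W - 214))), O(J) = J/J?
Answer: -41855/14654 - sqrt(724751)/3 ≈ -286.63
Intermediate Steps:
O(J) = 1
o(W) = sqrt(W**2 + 138*W + (1 + W)/(-214 + W)) (o(W) = sqrt(W + ((W**2 + 137*W) + (W + 1)/(W - 214))) = sqrt(W + ((W**2 + 137*W) + (1 + W)/(-214 + W))) = sqrt(W + (W**2 + 137*W + (1 + W)/(-214 + W))) = sqrt(W**2 + 138*W + (1 + W)/(-214 + W)))
41855/(-14654) - o(223) = 41855/(-14654) - sqrt((1 + 223 + 223*(-214 + 223)*(138 + 223))/(-214 + 223)) = 41855*(-1/14654) - sqrt((1 + 223 + 223*9*361)/9) = -41855/14654 - sqrt((1 + 223 + 724527)/9) = -41855/14654 - sqrt((1/9)*724751) = -41855/14654 - sqrt(724751/9) = -41855/14654 - sqrt(724751)/3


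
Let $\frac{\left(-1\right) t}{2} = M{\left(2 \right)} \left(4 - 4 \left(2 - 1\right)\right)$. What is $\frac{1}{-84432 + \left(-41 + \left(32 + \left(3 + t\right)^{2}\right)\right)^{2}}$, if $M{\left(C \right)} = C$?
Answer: $- \frac{1}{84432} \approx -1.1844 \cdot 10^{-5}$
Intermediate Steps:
$t = 0$ ($t = - 2 \cdot 2 \left(4 - 4 \left(2 - 1\right)\right) = - 2 \cdot 2 \left(4 - 4\right) = - 2 \cdot 2 \cdot 0 = \left(-2\right) 0 = 0$)
$\frac{1}{-84432 + \left(-41 + \left(32 + \left(3 + t\right)^{2}\right)\right)^{2}} = \frac{1}{-84432 + \left(-41 + \left(32 + \left(3 + 0\right)^{2}\right)\right)^{2}} = \frac{1}{-84432 + \left(-41 + \left(32 + 3^{2}\right)\right)^{2}} = \frac{1}{-84432 + \left(-41 + \left(32 + 9\right)\right)^{2}} = \frac{1}{-84432 + \left(-41 + 41\right)^{2}} = \frac{1}{-84432 + 0^{2}} = \frac{1}{-84432 + 0} = \frac{1}{-84432} = - \frac{1}{84432}$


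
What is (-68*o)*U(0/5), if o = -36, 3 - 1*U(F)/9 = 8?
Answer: -110160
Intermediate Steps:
U(F) = -45 (U(F) = 27 - 9*8 = 27 - 72 = -45)
(-68*o)*U(0/5) = -68*(-36)*(-45) = 2448*(-45) = -110160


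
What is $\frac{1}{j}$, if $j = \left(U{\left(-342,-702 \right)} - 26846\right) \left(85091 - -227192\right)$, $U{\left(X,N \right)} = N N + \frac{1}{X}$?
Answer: $\frac{342}{49764680330705} \approx 6.8723 \cdot 10^{-12}$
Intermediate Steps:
$U{\left(X,N \right)} = N^{2} + \frac{1}{X}$
$j = \frac{49764680330705}{342}$ ($j = \left(\left(\left(-702\right)^{2} + \frac{1}{-342}\right) - 26846\right) \left(85091 - -227192\right) = \left(\left(492804 - \frac{1}{342}\right) - 26846\right) \left(85091 + 227192\right) = \left(\frac{168538967}{342} - 26846\right) 312283 = \frac{159357635}{342} \cdot 312283 = \frac{49764680330705}{342} \approx 1.4551 \cdot 10^{11}$)
$\frac{1}{j} = \frac{1}{\frac{49764680330705}{342}} = \frac{342}{49764680330705}$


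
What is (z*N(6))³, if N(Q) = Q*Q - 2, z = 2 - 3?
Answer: -39304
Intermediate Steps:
z = -1
N(Q) = -2 + Q² (N(Q) = Q² - 2 = -2 + Q²)
(z*N(6))³ = (-(-2 + 6²))³ = (-(-2 + 36))³ = (-1*34)³ = (-34)³ = -39304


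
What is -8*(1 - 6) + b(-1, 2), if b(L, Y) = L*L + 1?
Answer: 42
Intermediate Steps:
b(L, Y) = 1 + L**2 (b(L, Y) = L**2 + 1 = 1 + L**2)
-8*(1 - 6) + b(-1, 2) = -8*(1 - 6) + (1 + (-1)**2) = -8*(-5) + (1 + 1) = 40 + 2 = 42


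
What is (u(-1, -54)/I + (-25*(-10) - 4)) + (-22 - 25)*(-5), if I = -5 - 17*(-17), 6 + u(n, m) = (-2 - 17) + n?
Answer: 68289/142 ≈ 480.91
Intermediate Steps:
u(n, m) = -25 + n (u(n, m) = -6 + ((-2 - 17) + n) = -6 + (-19 + n) = -25 + n)
I = 284 (I = -5 + 289 = 284)
(u(-1, -54)/I + (-25*(-10) - 4)) + (-22 - 25)*(-5) = ((-25 - 1)/284 + (-25*(-10) - 4)) + (-22 - 25)*(-5) = (-26*1/284 + (250 - 4)) - 47*(-5) = (-13/142 + 246) + 235 = 34919/142 + 235 = 68289/142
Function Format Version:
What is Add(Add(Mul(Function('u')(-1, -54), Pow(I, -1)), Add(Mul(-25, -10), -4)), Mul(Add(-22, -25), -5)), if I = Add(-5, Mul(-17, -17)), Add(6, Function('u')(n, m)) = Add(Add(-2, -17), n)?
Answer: Rational(68289, 142) ≈ 480.91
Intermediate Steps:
Function('u')(n, m) = Add(-25, n) (Function('u')(n, m) = Add(-6, Add(Add(-2, -17), n)) = Add(-6, Add(-19, n)) = Add(-25, n))
I = 284 (I = Add(-5, 289) = 284)
Add(Add(Mul(Function('u')(-1, -54), Pow(I, -1)), Add(Mul(-25, -10), -4)), Mul(Add(-22, -25), -5)) = Add(Add(Mul(Add(-25, -1), Pow(284, -1)), Add(Mul(-25, -10), -4)), Mul(Add(-22, -25), -5)) = Add(Add(Mul(-26, Rational(1, 284)), Add(250, -4)), Mul(-47, -5)) = Add(Add(Rational(-13, 142), 246), 235) = Add(Rational(34919, 142), 235) = Rational(68289, 142)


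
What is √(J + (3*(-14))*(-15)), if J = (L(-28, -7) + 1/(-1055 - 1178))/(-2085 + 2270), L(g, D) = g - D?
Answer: 2*√26873436174970/413105 ≈ 25.098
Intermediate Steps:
J = -46894/413105 (J = ((-28 - 1*(-7)) + 1/(-1055 - 1178))/(-2085 + 2270) = ((-28 + 7) + 1/(-2233))/185 = (-21 - 1/2233)*(1/185) = -46894/2233*1/185 = -46894/413105 ≈ -0.11352)
√(J + (3*(-14))*(-15)) = √(-46894/413105 + (3*(-14))*(-15)) = √(-46894/413105 - 42*(-15)) = √(-46894/413105 + 630) = √(260209256/413105) = 2*√26873436174970/413105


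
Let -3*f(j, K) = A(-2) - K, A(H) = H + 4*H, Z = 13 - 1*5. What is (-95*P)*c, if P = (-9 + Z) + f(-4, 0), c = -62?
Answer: 41230/3 ≈ 13743.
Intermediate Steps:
Z = 8 (Z = 13 - 5 = 8)
A(H) = 5*H
f(j, K) = 10/3 + K/3 (f(j, K) = -(5*(-2) - K)/3 = -(-10 - K)/3 = 10/3 + K/3)
P = 7/3 (P = (-9 + 8) + (10/3 + (⅓)*0) = -1 + (10/3 + 0) = -1 + 10/3 = 7/3 ≈ 2.3333)
(-95*P)*c = -95*7/3*(-62) = -665/3*(-62) = 41230/3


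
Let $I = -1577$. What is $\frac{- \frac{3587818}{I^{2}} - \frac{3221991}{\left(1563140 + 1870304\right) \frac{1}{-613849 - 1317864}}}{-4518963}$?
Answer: $- \frac{47047231084750135}{117283317644967372} \approx -0.40114$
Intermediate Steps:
$\frac{- \frac{3587818}{I^{2}} - \frac{3221991}{\left(1563140 + 1870304\right) \frac{1}{-613849 - 1317864}}}{-4518963} = \frac{- \frac{3587818}{\left(-1577\right)^{2}} - \frac{3221991}{\left(1563140 + 1870304\right) \frac{1}{-613849 - 1317864}}}{-4518963} = \left(- \frac{3587818}{2486929} - \frac{3221991}{3433444 \frac{1}{-1931713}}\right) \left(- \frac{1}{4518963}\right) = \left(\left(-3587818\right) \frac{1}{2486929} - \frac{3221991}{3433444 \left(- \frac{1}{1931713}\right)}\right) \left(- \frac{1}{4518963}\right) = \left(- \frac{3587818}{2486929} - \frac{3221991}{- \frac{490492}{275959}}\right) \left(- \frac{1}{4518963}\right) = \left(- \frac{3587818}{2486929} - - \frac{18917817327}{10436}\right) \left(- \frac{1}{4518963}\right) = \left(- \frac{3587818}{2486929} + \frac{18917817327}{10436}\right) \left(- \frac{1}{4518963}\right) = \frac{47047231084750135}{25953591044} \left(- \frac{1}{4518963}\right) = - \frac{47047231084750135}{117283317644967372}$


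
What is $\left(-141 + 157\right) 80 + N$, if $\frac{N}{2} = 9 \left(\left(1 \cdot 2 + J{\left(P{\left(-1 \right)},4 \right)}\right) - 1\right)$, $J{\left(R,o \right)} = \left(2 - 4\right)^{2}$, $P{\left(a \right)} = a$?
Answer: $1370$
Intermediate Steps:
$J{\left(R,o \right)} = 4$ ($J{\left(R,o \right)} = \left(-2\right)^{2} = 4$)
$N = 90$ ($N = 2 \cdot 9 \left(\left(1 \cdot 2 + 4\right) - 1\right) = 2 \cdot 9 \left(\left(2 + 4\right) - 1\right) = 2 \cdot 9 \left(6 - 1\right) = 2 \cdot 9 \cdot 5 = 2 \cdot 45 = 90$)
$\left(-141 + 157\right) 80 + N = \left(-141 + 157\right) 80 + 90 = 16 \cdot 80 + 90 = 1280 + 90 = 1370$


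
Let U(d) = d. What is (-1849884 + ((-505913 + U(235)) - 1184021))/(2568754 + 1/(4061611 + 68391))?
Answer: -14618484869166/10608959157509 ≈ -1.3779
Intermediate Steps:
(-1849884 + ((-505913 + U(235)) - 1184021))/(2568754 + 1/(4061611 + 68391)) = (-1849884 + ((-505913 + 235) - 1184021))/(2568754 + 1/(4061611 + 68391)) = (-1849884 + (-505678 - 1184021))/(2568754 + 1/4130002) = (-1849884 - 1689699)/(2568754 + 1/4130002) = -3539583/10608959157509/4130002 = -3539583*4130002/10608959157509 = -14618484869166/10608959157509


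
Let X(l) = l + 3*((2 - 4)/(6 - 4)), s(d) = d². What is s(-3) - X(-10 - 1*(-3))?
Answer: 19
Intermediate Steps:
X(l) = -3 + l (X(l) = l + 3*(-2/2) = l + 3*(-2*½) = l + 3*(-1) = l - 3 = -3 + l)
s(-3) - X(-10 - 1*(-3)) = (-3)² - (-3 + (-10 - 1*(-3))) = 9 - (-3 + (-10 + 3)) = 9 - (-3 - 7) = 9 - 1*(-10) = 9 + 10 = 19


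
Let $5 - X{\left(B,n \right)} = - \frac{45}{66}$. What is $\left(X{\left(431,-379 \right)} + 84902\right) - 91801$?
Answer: $- \frac{151653}{22} \approx -6893.3$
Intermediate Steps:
$X{\left(B,n \right)} = \frac{125}{22}$ ($X{\left(B,n \right)} = 5 - - \frac{45}{66} = 5 - \left(-45\right) \frac{1}{66} = 5 - - \frac{15}{22} = 5 + \frac{15}{22} = \frac{125}{22}$)
$\left(X{\left(431,-379 \right)} + 84902\right) - 91801 = \left(\frac{125}{22} + 84902\right) - 91801 = \frac{1867969}{22} - 91801 = - \frac{151653}{22}$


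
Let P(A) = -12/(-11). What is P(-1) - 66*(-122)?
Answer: 88584/11 ≈ 8053.1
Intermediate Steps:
P(A) = 12/11 (P(A) = -12*(-1/11) = 12/11)
P(-1) - 66*(-122) = 12/11 - 66*(-122) = 12/11 + 8052 = 88584/11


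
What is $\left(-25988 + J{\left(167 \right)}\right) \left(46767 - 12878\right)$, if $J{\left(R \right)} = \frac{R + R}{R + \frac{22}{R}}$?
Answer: $- \frac{24579532082810}{27911} \approx -8.8064 \cdot 10^{8}$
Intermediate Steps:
$J{\left(R \right)} = \frac{2 R}{R + \frac{22}{R}}$
$\left(-25988 + J{\left(167 \right)}\right) \left(46767 - 12878\right) = \left(-25988 + \frac{2 \cdot 167^{2}}{22 + 167^{2}}\right) \left(46767 - 12878\right) = \left(-25988 + 2 \cdot 27889 \frac{1}{22 + 27889}\right) 33889 = \left(-25988 + 2 \cdot 27889 \cdot \frac{1}{27911}\right) 33889 = \left(-25988 + \frac{55778}{27911}\right) 33889 = \left(- \frac{725295290}{27911}\right) 33889 = - \frac{24579532082810}{27911}$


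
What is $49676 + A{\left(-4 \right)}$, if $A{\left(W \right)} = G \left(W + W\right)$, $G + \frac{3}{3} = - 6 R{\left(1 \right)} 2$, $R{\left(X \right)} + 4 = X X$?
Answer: $49396$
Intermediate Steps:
$R{\left(X \right)} = -4 + X^{2}$ ($R{\left(X \right)} = -4 + X X = -4 + X^{2}$)
$G = 35$ ($G = -1 + - 6 \left(-4 + 1^{2}\right) 2 = -1 + - 6 \left(-4 + 1\right) 2 = -1 + \left(-6\right) \left(-3\right) 2 = -1 + 18 \cdot 2 = -1 + 36 = 35$)
$A{\left(W \right)} = 70 W$ ($A{\left(W \right)} = 35 \left(W + W\right) = 35 \cdot 2 W = 70 W$)
$49676 + A{\left(-4 \right)} = 49676 + 70 \left(-4\right) = 49676 - 280 = 49396$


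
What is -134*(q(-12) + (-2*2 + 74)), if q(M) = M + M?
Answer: -6164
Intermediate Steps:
q(M) = 2*M
-134*(q(-12) + (-2*2 + 74)) = -134*(2*(-12) + (-2*2 + 74)) = -134*(-24 + (-4 + 74)) = -134*(-24 + 70) = -134*46 = -6164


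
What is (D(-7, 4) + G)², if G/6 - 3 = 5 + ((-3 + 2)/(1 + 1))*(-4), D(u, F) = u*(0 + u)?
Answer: 11881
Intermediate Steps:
D(u, F) = u² (D(u, F) = u*u = u²)
G = 60 (G = 18 + 6*(5 + ((-3 + 2)/(1 + 1))*(-4)) = 18 + 6*(5 - 1/2*(-4)) = 18 + 6*(5 - 1*½*(-4)) = 18 + 6*(5 - ½*(-4)) = 18 + 6*(5 + 2) = 18 + 6*7 = 18 + 42 = 60)
(D(-7, 4) + G)² = ((-7)² + 60)² = (49 + 60)² = 109² = 11881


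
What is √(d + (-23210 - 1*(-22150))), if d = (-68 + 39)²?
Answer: I*√219 ≈ 14.799*I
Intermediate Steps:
d = 841 (d = (-29)² = 841)
√(d + (-23210 - 1*(-22150))) = √(841 + (-23210 - 1*(-22150))) = √(841 + (-23210 + 22150)) = √(841 - 1060) = √(-219) = I*√219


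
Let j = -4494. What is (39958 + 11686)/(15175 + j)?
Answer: 51644/10681 ≈ 4.8351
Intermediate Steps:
(39958 + 11686)/(15175 + j) = (39958 + 11686)/(15175 - 4494) = 51644/10681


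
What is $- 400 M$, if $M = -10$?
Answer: $4000$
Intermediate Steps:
$- 400 M = \left(-400\right) \left(-10\right) = 4000$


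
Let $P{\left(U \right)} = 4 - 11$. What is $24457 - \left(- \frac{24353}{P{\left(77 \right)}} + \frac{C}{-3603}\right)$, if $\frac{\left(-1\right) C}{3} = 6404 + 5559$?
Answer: $\frac{25182615}{1201} \approx 20968.0$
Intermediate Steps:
$C = -35889$ ($C = - 3 \left(6404 + 5559\right) = \left(-3\right) 11963 = -35889$)
$P{\left(U \right)} = -7$ ($P{\left(U \right)} = 4 - 11 = -7$)
$24457 - \left(- \frac{24353}{P{\left(77 \right)}} + \frac{C}{-3603}\right) = 24457 - \left(- \frac{24353}{-7} - \frac{35889}{-3603}\right) = 24457 - \left(\left(-24353\right) \left(- \frac{1}{7}\right) - - \frac{11963}{1201}\right) = 24457 - \left(3479 + \frac{11963}{1201}\right) = 24457 - \frac{4190242}{1201} = \frac{25182615}{1201}$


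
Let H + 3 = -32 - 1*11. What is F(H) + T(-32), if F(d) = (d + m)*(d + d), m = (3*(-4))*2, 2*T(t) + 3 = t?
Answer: 12845/2 ≈ 6422.5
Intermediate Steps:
T(t) = -3/2 + t/2
m = -24 (m = -12*2 = -24)
H = -46 (H = -3 + (-32 - 1*11) = -3 + (-32 - 11) = -3 - 43 = -46)
F(d) = 2*d*(-24 + d) (F(d) = (d - 24)*(d + d) = (-24 + d)*(2*d) = 2*d*(-24 + d))
F(H) + T(-32) = 2*(-46)*(-24 - 46) + (-3/2 + (½)*(-32)) = 2*(-46)*(-70) + (-3/2 - 16) = 6440 - 35/2 = 12845/2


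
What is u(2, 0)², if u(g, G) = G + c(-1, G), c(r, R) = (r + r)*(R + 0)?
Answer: 0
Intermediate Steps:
c(r, R) = 2*R*r (c(r, R) = (2*r)*R = 2*R*r)
u(g, G) = -G (u(g, G) = G + 2*G*(-1) = G - 2*G = -G)
u(2, 0)² = (-1*0)² = 0² = 0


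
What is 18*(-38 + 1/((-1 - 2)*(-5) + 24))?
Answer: -8886/13 ≈ -683.54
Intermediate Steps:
18*(-38 + 1/((-1 - 2)*(-5) + 24)) = 18*(-38 + 1/(-3*(-5) + 24)) = 18*(-38 + 1/(15 + 24)) = 18*(-38 + 1/39) = 18*(-1481/39) = -8886/13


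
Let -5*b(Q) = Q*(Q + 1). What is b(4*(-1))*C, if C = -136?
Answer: 1632/5 ≈ 326.40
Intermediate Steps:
b(Q) = -Q*(1 + Q)/5 (b(Q) = -Q*(Q + 1)/5 = -Q*(1 + Q)/5)
b(4*(-1))*C = -4*(-1)*(1 + 4*(-1))/5*(-136) = -⅕*(-4)*(1 - 4)*(-136) = -⅕*(-4)*(-3)*(-136) = -12/5*(-136) = 1632/5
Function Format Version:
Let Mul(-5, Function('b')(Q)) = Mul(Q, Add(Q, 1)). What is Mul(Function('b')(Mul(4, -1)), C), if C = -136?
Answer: Rational(1632, 5) ≈ 326.40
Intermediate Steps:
Function('b')(Q) = Mul(Rational(-1, 5), Q, Add(1, Q)) (Function('b')(Q) = Mul(Rational(-1, 5), Mul(Q, Add(Q, 1))) = Mul(Rational(-1, 5), Mul(Q, Add(1, Q))) = Mul(Rational(-1, 5), Q, Add(1, Q)))
Mul(Function('b')(Mul(4, -1)), C) = Mul(Mul(Rational(-1, 5), Mul(4, -1), Add(1, Mul(4, -1))), -136) = Mul(Mul(Rational(-1, 5), -4, Add(1, -4)), -136) = Mul(Mul(Rational(-1, 5), -4, -3), -136) = Mul(Rational(-12, 5), -136) = Rational(1632, 5)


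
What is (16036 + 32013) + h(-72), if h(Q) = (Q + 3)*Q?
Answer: 53017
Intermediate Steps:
h(Q) = Q*(3 + Q) (h(Q) = (3 + Q)*Q = Q*(3 + Q))
(16036 + 32013) + h(-72) = (16036 + 32013) - 72*(3 - 72) = 48049 - 72*(-69) = 48049 + 4968 = 53017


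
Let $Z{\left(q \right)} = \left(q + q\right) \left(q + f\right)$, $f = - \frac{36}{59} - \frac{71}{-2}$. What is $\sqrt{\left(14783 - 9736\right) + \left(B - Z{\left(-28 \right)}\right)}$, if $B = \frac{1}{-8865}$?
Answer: $\frac{\sqrt{165137285319290}}{174345} \approx 73.708$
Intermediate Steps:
$f = \frac{4117}{118}$ ($f = \left(-36\right) \frac{1}{59} - - \frac{71}{2} = - \frac{36}{59} + \frac{71}{2} = \frac{4117}{118} \approx 34.89$)
$B = - \frac{1}{8865} \approx -0.0001128$
$Z{\left(q \right)} = 2 q \left(\frac{4117}{118} + q\right)$ ($Z{\left(q \right)} = \left(q + q\right) \left(q + \frac{4117}{118}\right) = 2 q \left(\frac{4117}{118} + q\right)$)
$\sqrt{\left(14783 - 9736\right) + \left(B - Z{\left(-28 \right)}\right)} = \sqrt{\left(14783 - 9736\right) - \left(\frac{1}{8865} + \frac{1}{59} \left(-28\right) \left(4117 + 118 \left(-28\right)\right)\right)} = \sqrt{\left(14783 - 9736\right) - \left(\frac{1}{8865} + \frac{1}{59} \left(-28\right) \left(4117 - 3304\right)\right)} = \sqrt{5047 - \left(\frac{1}{8865} + \frac{1}{59} \left(-28\right) 813\right)} = \sqrt{5047 - - \frac{201802801}{523035}} = \sqrt{5047 + \left(- \frac{1}{8865} + \frac{22764}{59}\right)} = \sqrt{5047 + \frac{201802801}{523035}} = \sqrt{\frac{2841560446}{523035}} = \frac{\sqrt{165137285319290}}{174345}$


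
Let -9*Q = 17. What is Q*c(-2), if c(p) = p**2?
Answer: -68/9 ≈ -7.5556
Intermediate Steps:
Q = -17/9 (Q = -1/9*17 = -17/9 ≈ -1.8889)
Q*c(-2) = -17/9*(-2)**2 = -17/9*4 = -68/9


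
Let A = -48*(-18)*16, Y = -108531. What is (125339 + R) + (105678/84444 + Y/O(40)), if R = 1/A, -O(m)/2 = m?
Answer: 61625042479633/486397440 ≈ 1.2670e+5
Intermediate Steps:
O(m) = -2*m
A = 13824 (A = 864*16 = 13824)
R = 1/13824 ≈ 7.2338e-5
(125339 + R) + (105678/84444 + Y/O(40)) = (125339 + 1/13824) + (105678/84444 - 108531/((-2*40))) = 1732686337/13824 + (105678*(1/84444) - 108531/(-80)) = 1732686337/13824 + (17613/14074 - 108531*(-1/80)) = 1732686337/13824 + (17613/14074 + 108531/80) = 1732686337/13824 + 764437167/562960 = 61625042479633/486397440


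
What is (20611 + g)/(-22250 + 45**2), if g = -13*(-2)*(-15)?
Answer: -20221/20225 ≈ -0.99980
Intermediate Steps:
g = -390 (g = 26*(-15) = -390)
(20611 + g)/(-22250 + 45**2) = (20611 - 390)/(-22250 + 45**2) = 20221/(-22250 + 2025) = 20221/(-20225) = 20221*(-1/20225) = -20221/20225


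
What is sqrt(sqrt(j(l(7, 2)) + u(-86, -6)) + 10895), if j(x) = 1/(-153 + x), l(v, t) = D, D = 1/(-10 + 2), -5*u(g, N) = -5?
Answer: sqrt(13346375 + 35*sqrt(1217))/35 ≈ 104.38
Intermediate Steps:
u(g, N) = 1 (u(g, N) = -1/5*(-5) = 1)
D = -1/8 (D = 1/(-8) = -1/8 ≈ -0.12500)
l(v, t) = -1/8
sqrt(sqrt(j(l(7, 2)) + u(-86, -6)) + 10895) = sqrt(sqrt(1/(-153 - 1/8) + 1) + 10895) = sqrt(sqrt(1/(-1225/8) + 1) + 10895) = sqrt(sqrt(-8/1225 + 1) + 10895) = sqrt(sqrt(1217/1225) + 10895) = sqrt(sqrt(1217)/35 + 10895) = sqrt(10895 + sqrt(1217)/35)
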